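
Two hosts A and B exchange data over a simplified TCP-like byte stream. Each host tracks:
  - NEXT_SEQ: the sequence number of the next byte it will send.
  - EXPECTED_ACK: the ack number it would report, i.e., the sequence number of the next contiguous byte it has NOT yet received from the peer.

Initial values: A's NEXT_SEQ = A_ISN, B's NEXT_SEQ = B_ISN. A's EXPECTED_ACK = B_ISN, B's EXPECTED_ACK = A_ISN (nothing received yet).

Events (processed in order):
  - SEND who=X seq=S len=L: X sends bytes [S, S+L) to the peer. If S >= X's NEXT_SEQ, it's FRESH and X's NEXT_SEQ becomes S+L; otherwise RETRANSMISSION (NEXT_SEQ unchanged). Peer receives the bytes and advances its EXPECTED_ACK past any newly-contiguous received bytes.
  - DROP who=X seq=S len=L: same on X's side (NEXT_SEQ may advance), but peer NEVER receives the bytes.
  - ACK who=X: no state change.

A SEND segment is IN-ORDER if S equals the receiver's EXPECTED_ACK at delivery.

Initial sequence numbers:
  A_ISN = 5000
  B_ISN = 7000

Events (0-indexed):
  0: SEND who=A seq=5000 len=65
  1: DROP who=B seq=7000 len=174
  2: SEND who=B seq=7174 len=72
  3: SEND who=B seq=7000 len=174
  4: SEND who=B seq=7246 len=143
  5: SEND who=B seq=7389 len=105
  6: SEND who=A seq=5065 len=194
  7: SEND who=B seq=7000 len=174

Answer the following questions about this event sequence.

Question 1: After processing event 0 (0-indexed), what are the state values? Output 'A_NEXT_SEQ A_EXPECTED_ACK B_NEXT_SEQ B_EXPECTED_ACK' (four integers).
After event 0: A_seq=5065 A_ack=7000 B_seq=7000 B_ack=5065

5065 7000 7000 5065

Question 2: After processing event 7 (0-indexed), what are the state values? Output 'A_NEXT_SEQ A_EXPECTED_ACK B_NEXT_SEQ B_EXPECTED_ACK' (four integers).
After event 0: A_seq=5065 A_ack=7000 B_seq=7000 B_ack=5065
After event 1: A_seq=5065 A_ack=7000 B_seq=7174 B_ack=5065
After event 2: A_seq=5065 A_ack=7000 B_seq=7246 B_ack=5065
After event 3: A_seq=5065 A_ack=7246 B_seq=7246 B_ack=5065
After event 4: A_seq=5065 A_ack=7389 B_seq=7389 B_ack=5065
After event 5: A_seq=5065 A_ack=7494 B_seq=7494 B_ack=5065
After event 6: A_seq=5259 A_ack=7494 B_seq=7494 B_ack=5259
After event 7: A_seq=5259 A_ack=7494 B_seq=7494 B_ack=5259

5259 7494 7494 5259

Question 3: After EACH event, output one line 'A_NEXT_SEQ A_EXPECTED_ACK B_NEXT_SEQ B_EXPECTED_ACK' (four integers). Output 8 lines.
5065 7000 7000 5065
5065 7000 7174 5065
5065 7000 7246 5065
5065 7246 7246 5065
5065 7389 7389 5065
5065 7494 7494 5065
5259 7494 7494 5259
5259 7494 7494 5259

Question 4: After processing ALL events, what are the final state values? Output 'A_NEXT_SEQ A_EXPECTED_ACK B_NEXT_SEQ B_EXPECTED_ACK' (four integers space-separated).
After event 0: A_seq=5065 A_ack=7000 B_seq=7000 B_ack=5065
After event 1: A_seq=5065 A_ack=7000 B_seq=7174 B_ack=5065
After event 2: A_seq=5065 A_ack=7000 B_seq=7246 B_ack=5065
After event 3: A_seq=5065 A_ack=7246 B_seq=7246 B_ack=5065
After event 4: A_seq=5065 A_ack=7389 B_seq=7389 B_ack=5065
After event 5: A_seq=5065 A_ack=7494 B_seq=7494 B_ack=5065
After event 6: A_seq=5259 A_ack=7494 B_seq=7494 B_ack=5259
After event 7: A_seq=5259 A_ack=7494 B_seq=7494 B_ack=5259

Answer: 5259 7494 7494 5259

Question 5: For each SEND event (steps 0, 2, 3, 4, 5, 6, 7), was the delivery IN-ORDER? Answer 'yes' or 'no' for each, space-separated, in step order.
Answer: yes no yes yes yes yes no

Derivation:
Step 0: SEND seq=5000 -> in-order
Step 2: SEND seq=7174 -> out-of-order
Step 3: SEND seq=7000 -> in-order
Step 4: SEND seq=7246 -> in-order
Step 5: SEND seq=7389 -> in-order
Step 6: SEND seq=5065 -> in-order
Step 7: SEND seq=7000 -> out-of-order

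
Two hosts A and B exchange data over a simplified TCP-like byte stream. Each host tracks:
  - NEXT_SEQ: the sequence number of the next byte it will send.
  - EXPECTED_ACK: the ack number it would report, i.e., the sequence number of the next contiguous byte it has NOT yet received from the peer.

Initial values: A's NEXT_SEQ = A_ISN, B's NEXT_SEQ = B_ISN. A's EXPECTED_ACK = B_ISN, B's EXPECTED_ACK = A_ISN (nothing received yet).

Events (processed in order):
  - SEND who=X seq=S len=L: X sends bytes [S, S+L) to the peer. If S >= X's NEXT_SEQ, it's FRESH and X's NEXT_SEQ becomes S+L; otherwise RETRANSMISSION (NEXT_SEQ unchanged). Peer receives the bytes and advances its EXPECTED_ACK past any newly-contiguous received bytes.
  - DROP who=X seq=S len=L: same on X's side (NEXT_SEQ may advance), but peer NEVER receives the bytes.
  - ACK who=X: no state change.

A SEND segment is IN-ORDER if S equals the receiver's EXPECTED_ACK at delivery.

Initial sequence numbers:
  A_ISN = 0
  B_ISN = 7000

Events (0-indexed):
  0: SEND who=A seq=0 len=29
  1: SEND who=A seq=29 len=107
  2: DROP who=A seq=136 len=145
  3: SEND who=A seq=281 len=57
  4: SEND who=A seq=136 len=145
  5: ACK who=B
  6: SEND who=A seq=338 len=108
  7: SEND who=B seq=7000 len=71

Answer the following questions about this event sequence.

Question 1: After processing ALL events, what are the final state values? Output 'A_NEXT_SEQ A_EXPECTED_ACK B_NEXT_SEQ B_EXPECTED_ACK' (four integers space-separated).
After event 0: A_seq=29 A_ack=7000 B_seq=7000 B_ack=29
After event 1: A_seq=136 A_ack=7000 B_seq=7000 B_ack=136
After event 2: A_seq=281 A_ack=7000 B_seq=7000 B_ack=136
After event 3: A_seq=338 A_ack=7000 B_seq=7000 B_ack=136
After event 4: A_seq=338 A_ack=7000 B_seq=7000 B_ack=338
After event 5: A_seq=338 A_ack=7000 B_seq=7000 B_ack=338
After event 6: A_seq=446 A_ack=7000 B_seq=7000 B_ack=446
After event 7: A_seq=446 A_ack=7071 B_seq=7071 B_ack=446

Answer: 446 7071 7071 446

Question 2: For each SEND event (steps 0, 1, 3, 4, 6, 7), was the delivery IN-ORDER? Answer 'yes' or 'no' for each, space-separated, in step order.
Answer: yes yes no yes yes yes

Derivation:
Step 0: SEND seq=0 -> in-order
Step 1: SEND seq=29 -> in-order
Step 3: SEND seq=281 -> out-of-order
Step 4: SEND seq=136 -> in-order
Step 6: SEND seq=338 -> in-order
Step 7: SEND seq=7000 -> in-order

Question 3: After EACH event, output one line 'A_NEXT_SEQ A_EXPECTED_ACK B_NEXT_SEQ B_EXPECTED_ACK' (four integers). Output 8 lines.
29 7000 7000 29
136 7000 7000 136
281 7000 7000 136
338 7000 7000 136
338 7000 7000 338
338 7000 7000 338
446 7000 7000 446
446 7071 7071 446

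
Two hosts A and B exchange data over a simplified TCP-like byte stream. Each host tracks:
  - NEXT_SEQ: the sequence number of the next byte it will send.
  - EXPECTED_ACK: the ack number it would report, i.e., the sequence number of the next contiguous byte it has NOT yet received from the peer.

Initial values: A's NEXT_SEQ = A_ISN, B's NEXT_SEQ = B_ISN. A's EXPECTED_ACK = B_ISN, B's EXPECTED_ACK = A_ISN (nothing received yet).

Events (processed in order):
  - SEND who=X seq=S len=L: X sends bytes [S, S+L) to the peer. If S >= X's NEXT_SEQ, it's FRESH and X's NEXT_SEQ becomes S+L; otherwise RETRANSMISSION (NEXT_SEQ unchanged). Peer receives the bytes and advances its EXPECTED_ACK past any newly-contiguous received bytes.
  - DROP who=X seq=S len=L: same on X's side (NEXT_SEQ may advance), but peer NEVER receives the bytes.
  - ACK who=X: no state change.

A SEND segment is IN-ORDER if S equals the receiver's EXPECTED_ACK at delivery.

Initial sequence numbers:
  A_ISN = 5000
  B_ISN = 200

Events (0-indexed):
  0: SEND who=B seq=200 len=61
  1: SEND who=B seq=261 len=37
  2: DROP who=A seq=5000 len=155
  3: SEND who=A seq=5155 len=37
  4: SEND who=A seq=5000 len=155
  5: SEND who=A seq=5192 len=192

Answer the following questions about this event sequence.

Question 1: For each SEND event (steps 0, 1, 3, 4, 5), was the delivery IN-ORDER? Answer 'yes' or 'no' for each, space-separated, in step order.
Answer: yes yes no yes yes

Derivation:
Step 0: SEND seq=200 -> in-order
Step 1: SEND seq=261 -> in-order
Step 3: SEND seq=5155 -> out-of-order
Step 4: SEND seq=5000 -> in-order
Step 5: SEND seq=5192 -> in-order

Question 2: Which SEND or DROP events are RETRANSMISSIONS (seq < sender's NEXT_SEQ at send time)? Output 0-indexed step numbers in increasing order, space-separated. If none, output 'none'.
Step 0: SEND seq=200 -> fresh
Step 1: SEND seq=261 -> fresh
Step 2: DROP seq=5000 -> fresh
Step 3: SEND seq=5155 -> fresh
Step 4: SEND seq=5000 -> retransmit
Step 5: SEND seq=5192 -> fresh

Answer: 4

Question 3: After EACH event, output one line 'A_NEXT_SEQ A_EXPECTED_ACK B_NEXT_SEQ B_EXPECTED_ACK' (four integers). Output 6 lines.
5000 261 261 5000
5000 298 298 5000
5155 298 298 5000
5192 298 298 5000
5192 298 298 5192
5384 298 298 5384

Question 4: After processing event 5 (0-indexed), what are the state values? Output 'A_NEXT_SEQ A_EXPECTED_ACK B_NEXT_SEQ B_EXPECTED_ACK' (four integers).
After event 0: A_seq=5000 A_ack=261 B_seq=261 B_ack=5000
After event 1: A_seq=5000 A_ack=298 B_seq=298 B_ack=5000
After event 2: A_seq=5155 A_ack=298 B_seq=298 B_ack=5000
After event 3: A_seq=5192 A_ack=298 B_seq=298 B_ack=5000
After event 4: A_seq=5192 A_ack=298 B_seq=298 B_ack=5192
After event 5: A_seq=5384 A_ack=298 B_seq=298 B_ack=5384

5384 298 298 5384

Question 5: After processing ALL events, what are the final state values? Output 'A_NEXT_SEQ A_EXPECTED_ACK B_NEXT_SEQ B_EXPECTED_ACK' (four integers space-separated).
After event 0: A_seq=5000 A_ack=261 B_seq=261 B_ack=5000
After event 1: A_seq=5000 A_ack=298 B_seq=298 B_ack=5000
After event 2: A_seq=5155 A_ack=298 B_seq=298 B_ack=5000
After event 3: A_seq=5192 A_ack=298 B_seq=298 B_ack=5000
After event 4: A_seq=5192 A_ack=298 B_seq=298 B_ack=5192
After event 5: A_seq=5384 A_ack=298 B_seq=298 B_ack=5384

Answer: 5384 298 298 5384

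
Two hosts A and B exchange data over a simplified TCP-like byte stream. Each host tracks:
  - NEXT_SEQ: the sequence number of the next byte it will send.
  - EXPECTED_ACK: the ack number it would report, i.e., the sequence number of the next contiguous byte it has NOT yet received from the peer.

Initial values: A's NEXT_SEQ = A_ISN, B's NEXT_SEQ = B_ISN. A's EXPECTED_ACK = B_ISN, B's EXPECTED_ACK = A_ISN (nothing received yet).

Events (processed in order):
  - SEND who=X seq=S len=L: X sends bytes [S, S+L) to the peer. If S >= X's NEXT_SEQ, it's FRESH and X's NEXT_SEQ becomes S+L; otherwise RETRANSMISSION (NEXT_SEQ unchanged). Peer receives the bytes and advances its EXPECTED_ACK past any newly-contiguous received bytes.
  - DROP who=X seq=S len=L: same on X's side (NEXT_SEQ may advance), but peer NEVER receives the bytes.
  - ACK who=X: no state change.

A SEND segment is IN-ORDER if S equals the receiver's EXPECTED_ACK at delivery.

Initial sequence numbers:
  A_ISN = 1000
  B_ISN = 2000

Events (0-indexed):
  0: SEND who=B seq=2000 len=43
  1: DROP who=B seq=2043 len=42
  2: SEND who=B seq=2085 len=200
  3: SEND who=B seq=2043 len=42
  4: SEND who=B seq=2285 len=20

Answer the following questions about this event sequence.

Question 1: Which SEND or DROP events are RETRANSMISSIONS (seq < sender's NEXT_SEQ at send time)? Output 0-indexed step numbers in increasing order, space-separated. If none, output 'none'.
Step 0: SEND seq=2000 -> fresh
Step 1: DROP seq=2043 -> fresh
Step 2: SEND seq=2085 -> fresh
Step 3: SEND seq=2043 -> retransmit
Step 4: SEND seq=2285 -> fresh

Answer: 3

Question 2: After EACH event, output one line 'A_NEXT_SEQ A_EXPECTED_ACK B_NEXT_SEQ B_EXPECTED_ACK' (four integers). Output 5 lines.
1000 2043 2043 1000
1000 2043 2085 1000
1000 2043 2285 1000
1000 2285 2285 1000
1000 2305 2305 1000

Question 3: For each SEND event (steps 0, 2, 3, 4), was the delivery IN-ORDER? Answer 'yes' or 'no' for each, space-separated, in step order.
Answer: yes no yes yes

Derivation:
Step 0: SEND seq=2000 -> in-order
Step 2: SEND seq=2085 -> out-of-order
Step 3: SEND seq=2043 -> in-order
Step 4: SEND seq=2285 -> in-order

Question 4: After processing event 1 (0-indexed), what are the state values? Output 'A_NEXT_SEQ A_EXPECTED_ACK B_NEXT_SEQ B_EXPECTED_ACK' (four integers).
After event 0: A_seq=1000 A_ack=2043 B_seq=2043 B_ack=1000
After event 1: A_seq=1000 A_ack=2043 B_seq=2085 B_ack=1000

1000 2043 2085 1000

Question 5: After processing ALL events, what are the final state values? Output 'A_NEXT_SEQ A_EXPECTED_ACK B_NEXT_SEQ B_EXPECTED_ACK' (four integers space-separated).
Answer: 1000 2305 2305 1000

Derivation:
After event 0: A_seq=1000 A_ack=2043 B_seq=2043 B_ack=1000
After event 1: A_seq=1000 A_ack=2043 B_seq=2085 B_ack=1000
After event 2: A_seq=1000 A_ack=2043 B_seq=2285 B_ack=1000
After event 3: A_seq=1000 A_ack=2285 B_seq=2285 B_ack=1000
After event 4: A_seq=1000 A_ack=2305 B_seq=2305 B_ack=1000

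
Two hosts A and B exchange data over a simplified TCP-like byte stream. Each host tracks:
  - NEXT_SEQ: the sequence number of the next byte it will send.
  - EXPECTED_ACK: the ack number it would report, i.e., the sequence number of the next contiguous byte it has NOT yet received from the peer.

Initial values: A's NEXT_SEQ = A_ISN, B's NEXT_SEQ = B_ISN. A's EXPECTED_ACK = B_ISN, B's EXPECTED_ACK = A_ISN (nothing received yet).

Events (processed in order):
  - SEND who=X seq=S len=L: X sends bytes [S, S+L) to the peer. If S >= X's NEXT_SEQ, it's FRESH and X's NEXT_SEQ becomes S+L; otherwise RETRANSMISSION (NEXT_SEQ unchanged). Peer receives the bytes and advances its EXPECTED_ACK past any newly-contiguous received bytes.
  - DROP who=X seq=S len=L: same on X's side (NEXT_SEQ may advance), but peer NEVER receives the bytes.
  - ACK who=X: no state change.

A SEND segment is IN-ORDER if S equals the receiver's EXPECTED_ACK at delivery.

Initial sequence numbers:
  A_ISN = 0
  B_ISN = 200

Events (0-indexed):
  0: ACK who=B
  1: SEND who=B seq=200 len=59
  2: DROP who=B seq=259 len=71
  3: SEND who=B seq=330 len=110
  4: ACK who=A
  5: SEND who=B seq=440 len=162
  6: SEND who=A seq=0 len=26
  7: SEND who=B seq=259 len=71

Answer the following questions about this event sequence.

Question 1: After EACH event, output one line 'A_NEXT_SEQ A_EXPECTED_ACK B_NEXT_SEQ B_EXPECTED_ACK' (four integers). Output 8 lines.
0 200 200 0
0 259 259 0
0 259 330 0
0 259 440 0
0 259 440 0
0 259 602 0
26 259 602 26
26 602 602 26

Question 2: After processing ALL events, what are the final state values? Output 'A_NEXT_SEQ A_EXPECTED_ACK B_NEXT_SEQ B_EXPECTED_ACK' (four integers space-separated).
After event 0: A_seq=0 A_ack=200 B_seq=200 B_ack=0
After event 1: A_seq=0 A_ack=259 B_seq=259 B_ack=0
After event 2: A_seq=0 A_ack=259 B_seq=330 B_ack=0
After event 3: A_seq=0 A_ack=259 B_seq=440 B_ack=0
After event 4: A_seq=0 A_ack=259 B_seq=440 B_ack=0
After event 5: A_seq=0 A_ack=259 B_seq=602 B_ack=0
After event 6: A_seq=26 A_ack=259 B_seq=602 B_ack=26
After event 7: A_seq=26 A_ack=602 B_seq=602 B_ack=26

Answer: 26 602 602 26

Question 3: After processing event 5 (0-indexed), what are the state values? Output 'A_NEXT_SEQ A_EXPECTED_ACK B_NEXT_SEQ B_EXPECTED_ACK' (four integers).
After event 0: A_seq=0 A_ack=200 B_seq=200 B_ack=0
After event 1: A_seq=0 A_ack=259 B_seq=259 B_ack=0
After event 2: A_seq=0 A_ack=259 B_seq=330 B_ack=0
After event 3: A_seq=0 A_ack=259 B_seq=440 B_ack=0
After event 4: A_seq=0 A_ack=259 B_seq=440 B_ack=0
After event 5: A_seq=0 A_ack=259 B_seq=602 B_ack=0

0 259 602 0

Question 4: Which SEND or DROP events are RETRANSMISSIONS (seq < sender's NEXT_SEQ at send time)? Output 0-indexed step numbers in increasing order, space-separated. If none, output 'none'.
Step 1: SEND seq=200 -> fresh
Step 2: DROP seq=259 -> fresh
Step 3: SEND seq=330 -> fresh
Step 5: SEND seq=440 -> fresh
Step 6: SEND seq=0 -> fresh
Step 7: SEND seq=259 -> retransmit

Answer: 7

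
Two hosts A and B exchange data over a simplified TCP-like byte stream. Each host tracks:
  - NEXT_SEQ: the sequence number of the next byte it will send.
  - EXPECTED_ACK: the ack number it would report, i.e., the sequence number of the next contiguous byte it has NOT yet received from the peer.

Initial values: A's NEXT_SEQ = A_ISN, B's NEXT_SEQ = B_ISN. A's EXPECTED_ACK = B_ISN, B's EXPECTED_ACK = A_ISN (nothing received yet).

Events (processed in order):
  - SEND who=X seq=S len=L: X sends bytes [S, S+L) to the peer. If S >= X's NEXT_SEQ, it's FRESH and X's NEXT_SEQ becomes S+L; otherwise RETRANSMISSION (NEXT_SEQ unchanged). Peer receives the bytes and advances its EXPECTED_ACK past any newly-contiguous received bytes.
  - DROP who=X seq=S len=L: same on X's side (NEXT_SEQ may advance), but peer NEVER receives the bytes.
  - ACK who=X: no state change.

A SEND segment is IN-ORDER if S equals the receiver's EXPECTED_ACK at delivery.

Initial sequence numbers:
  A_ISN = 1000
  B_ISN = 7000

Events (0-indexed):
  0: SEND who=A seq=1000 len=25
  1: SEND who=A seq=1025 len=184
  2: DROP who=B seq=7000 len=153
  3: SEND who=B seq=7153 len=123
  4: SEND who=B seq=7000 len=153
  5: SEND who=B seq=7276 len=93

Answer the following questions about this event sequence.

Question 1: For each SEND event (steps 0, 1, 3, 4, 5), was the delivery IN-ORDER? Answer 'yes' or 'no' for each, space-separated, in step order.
Step 0: SEND seq=1000 -> in-order
Step 1: SEND seq=1025 -> in-order
Step 3: SEND seq=7153 -> out-of-order
Step 4: SEND seq=7000 -> in-order
Step 5: SEND seq=7276 -> in-order

Answer: yes yes no yes yes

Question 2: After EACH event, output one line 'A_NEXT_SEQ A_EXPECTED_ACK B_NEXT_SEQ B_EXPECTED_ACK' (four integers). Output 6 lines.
1025 7000 7000 1025
1209 7000 7000 1209
1209 7000 7153 1209
1209 7000 7276 1209
1209 7276 7276 1209
1209 7369 7369 1209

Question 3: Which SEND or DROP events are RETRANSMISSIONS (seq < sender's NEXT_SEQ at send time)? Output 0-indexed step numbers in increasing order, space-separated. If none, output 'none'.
Answer: 4

Derivation:
Step 0: SEND seq=1000 -> fresh
Step 1: SEND seq=1025 -> fresh
Step 2: DROP seq=7000 -> fresh
Step 3: SEND seq=7153 -> fresh
Step 4: SEND seq=7000 -> retransmit
Step 5: SEND seq=7276 -> fresh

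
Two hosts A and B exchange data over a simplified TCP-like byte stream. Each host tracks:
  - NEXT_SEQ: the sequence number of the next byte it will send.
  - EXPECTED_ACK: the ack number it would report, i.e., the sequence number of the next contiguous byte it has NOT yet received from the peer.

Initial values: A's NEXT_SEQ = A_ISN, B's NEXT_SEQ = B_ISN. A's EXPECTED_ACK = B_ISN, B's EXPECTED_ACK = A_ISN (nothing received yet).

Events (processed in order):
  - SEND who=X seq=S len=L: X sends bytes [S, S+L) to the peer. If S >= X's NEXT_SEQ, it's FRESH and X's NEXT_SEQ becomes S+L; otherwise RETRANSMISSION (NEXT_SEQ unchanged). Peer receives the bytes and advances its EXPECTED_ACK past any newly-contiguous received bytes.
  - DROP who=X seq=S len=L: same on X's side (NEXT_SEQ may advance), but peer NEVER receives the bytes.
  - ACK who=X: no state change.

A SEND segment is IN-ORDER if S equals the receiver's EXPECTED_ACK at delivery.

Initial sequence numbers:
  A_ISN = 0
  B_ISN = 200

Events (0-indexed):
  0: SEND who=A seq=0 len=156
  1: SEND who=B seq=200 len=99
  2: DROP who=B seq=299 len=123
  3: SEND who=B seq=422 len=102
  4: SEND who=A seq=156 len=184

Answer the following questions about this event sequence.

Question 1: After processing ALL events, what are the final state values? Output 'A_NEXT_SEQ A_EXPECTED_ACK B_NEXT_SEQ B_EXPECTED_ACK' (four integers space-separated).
Answer: 340 299 524 340

Derivation:
After event 0: A_seq=156 A_ack=200 B_seq=200 B_ack=156
After event 1: A_seq=156 A_ack=299 B_seq=299 B_ack=156
After event 2: A_seq=156 A_ack=299 B_seq=422 B_ack=156
After event 3: A_seq=156 A_ack=299 B_seq=524 B_ack=156
After event 4: A_seq=340 A_ack=299 B_seq=524 B_ack=340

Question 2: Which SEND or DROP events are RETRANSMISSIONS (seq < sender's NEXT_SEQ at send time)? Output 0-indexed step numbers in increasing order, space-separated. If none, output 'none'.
Step 0: SEND seq=0 -> fresh
Step 1: SEND seq=200 -> fresh
Step 2: DROP seq=299 -> fresh
Step 3: SEND seq=422 -> fresh
Step 4: SEND seq=156 -> fresh

Answer: none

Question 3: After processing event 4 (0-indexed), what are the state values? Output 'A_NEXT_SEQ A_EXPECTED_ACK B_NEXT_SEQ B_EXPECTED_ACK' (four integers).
After event 0: A_seq=156 A_ack=200 B_seq=200 B_ack=156
After event 1: A_seq=156 A_ack=299 B_seq=299 B_ack=156
After event 2: A_seq=156 A_ack=299 B_seq=422 B_ack=156
After event 3: A_seq=156 A_ack=299 B_seq=524 B_ack=156
After event 4: A_seq=340 A_ack=299 B_seq=524 B_ack=340

340 299 524 340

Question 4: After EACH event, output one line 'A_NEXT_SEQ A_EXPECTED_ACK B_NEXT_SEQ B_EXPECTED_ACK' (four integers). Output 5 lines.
156 200 200 156
156 299 299 156
156 299 422 156
156 299 524 156
340 299 524 340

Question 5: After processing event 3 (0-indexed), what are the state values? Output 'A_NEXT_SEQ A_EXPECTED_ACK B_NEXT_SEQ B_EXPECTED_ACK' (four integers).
After event 0: A_seq=156 A_ack=200 B_seq=200 B_ack=156
After event 1: A_seq=156 A_ack=299 B_seq=299 B_ack=156
After event 2: A_seq=156 A_ack=299 B_seq=422 B_ack=156
After event 3: A_seq=156 A_ack=299 B_seq=524 B_ack=156

156 299 524 156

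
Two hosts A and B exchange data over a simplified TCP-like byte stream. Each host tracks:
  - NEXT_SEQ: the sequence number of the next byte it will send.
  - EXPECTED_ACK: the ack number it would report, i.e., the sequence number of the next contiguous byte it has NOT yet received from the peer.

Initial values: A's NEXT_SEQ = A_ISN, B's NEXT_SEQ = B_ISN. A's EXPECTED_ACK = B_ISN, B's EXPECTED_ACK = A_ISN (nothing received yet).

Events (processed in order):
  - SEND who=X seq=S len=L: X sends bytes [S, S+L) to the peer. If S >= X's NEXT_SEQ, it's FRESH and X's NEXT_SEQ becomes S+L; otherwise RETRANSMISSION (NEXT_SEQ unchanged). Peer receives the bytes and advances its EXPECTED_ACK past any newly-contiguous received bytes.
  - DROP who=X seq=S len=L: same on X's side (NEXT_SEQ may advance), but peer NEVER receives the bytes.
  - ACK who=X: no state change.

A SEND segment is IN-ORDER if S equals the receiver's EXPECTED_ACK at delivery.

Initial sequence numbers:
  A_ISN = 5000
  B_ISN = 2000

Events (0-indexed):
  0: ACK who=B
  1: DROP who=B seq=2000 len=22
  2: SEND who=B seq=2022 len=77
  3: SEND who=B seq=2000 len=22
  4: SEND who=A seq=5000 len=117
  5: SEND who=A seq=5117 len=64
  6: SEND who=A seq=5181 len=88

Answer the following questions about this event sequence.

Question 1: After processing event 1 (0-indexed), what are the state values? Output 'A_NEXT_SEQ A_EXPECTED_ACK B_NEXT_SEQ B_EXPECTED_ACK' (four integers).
After event 0: A_seq=5000 A_ack=2000 B_seq=2000 B_ack=5000
After event 1: A_seq=5000 A_ack=2000 B_seq=2022 B_ack=5000

5000 2000 2022 5000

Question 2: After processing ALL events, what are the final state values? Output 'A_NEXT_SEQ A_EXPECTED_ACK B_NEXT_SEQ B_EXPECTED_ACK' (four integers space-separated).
Answer: 5269 2099 2099 5269

Derivation:
After event 0: A_seq=5000 A_ack=2000 B_seq=2000 B_ack=5000
After event 1: A_seq=5000 A_ack=2000 B_seq=2022 B_ack=5000
After event 2: A_seq=5000 A_ack=2000 B_seq=2099 B_ack=5000
After event 3: A_seq=5000 A_ack=2099 B_seq=2099 B_ack=5000
After event 4: A_seq=5117 A_ack=2099 B_seq=2099 B_ack=5117
After event 5: A_seq=5181 A_ack=2099 B_seq=2099 B_ack=5181
After event 6: A_seq=5269 A_ack=2099 B_seq=2099 B_ack=5269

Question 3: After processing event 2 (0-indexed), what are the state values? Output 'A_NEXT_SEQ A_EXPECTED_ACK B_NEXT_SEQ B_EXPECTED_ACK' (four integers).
After event 0: A_seq=5000 A_ack=2000 B_seq=2000 B_ack=5000
After event 1: A_seq=5000 A_ack=2000 B_seq=2022 B_ack=5000
After event 2: A_seq=5000 A_ack=2000 B_seq=2099 B_ack=5000

5000 2000 2099 5000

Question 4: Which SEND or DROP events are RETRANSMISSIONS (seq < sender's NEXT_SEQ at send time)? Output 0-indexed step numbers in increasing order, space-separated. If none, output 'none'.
Answer: 3

Derivation:
Step 1: DROP seq=2000 -> fresh
Step 2: SEND seq=2022 -> fresh
Step 3: SEND seq=2000 -> retransmit
Step 4: SEND seq=5000 -> fresh
Step 5: SEND seq=5117 -> fresh
Step 6: SEND seq=5181 -> fresh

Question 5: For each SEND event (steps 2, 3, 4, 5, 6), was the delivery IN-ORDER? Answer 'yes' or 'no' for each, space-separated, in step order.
Step 2: SEND seq=2022 -> out-of-order
Step 3: SEND seq=2000 -> in-order
Step 4: SEND seq=5000 -> in-order
Step 5: SEND seq=5117 -> in-order
Step 6: SEND seq=5181 -> in-order

Answer: no yes yes yes yes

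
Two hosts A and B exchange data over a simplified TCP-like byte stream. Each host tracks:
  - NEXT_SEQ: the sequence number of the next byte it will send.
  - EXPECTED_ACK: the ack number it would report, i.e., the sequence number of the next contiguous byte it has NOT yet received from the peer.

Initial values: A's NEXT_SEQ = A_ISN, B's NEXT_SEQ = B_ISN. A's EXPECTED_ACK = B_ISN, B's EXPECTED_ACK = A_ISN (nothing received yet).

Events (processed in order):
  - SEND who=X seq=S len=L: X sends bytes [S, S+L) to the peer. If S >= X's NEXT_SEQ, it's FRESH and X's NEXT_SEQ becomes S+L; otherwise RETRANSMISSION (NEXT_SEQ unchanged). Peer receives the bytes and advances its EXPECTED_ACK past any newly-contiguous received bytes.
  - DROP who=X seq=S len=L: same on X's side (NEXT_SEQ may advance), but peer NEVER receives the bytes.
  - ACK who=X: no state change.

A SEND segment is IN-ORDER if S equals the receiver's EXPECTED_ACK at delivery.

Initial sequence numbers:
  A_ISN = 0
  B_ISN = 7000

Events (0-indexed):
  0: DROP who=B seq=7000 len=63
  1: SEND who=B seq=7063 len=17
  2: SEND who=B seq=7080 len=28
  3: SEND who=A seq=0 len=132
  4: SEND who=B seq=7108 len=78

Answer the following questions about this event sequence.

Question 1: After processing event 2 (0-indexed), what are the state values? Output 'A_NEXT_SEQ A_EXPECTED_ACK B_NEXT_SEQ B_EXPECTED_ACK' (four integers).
After event 0: A_seq=0 A_ack=7000 B_seq=7063 B_ack=0
After event 1: A_seq=0 A_ack=7000 B_seq=7080 B_ack=0
After event 2: A_seq=0 A_ack=7000 B_seq=7108 B_ack=0

0 7000 7108 0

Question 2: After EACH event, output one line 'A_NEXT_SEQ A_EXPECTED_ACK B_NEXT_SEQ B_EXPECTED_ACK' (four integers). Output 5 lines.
0 7000 7063 0
0 7000 7080 0
0 7000 7108 0
132 7000 7108 132
132 7000 7186 132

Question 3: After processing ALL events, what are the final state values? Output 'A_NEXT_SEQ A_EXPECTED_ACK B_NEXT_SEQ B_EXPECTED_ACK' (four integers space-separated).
After event 0: A_seq=0 A_ack=7000 B_seq=7063 B_ack=0
After event 1: A_seq=0 A_ack=7000 B_seq=7080 B_ack=0
After event 2: A_seq=0 A_ack=7000 B_seq=7108 B_ack=0
After event 3: A_seq=132 A_ack=7000 B_seq=7108 B_ack=132
After event 4: A_seq=132 A_ack=7000 B_seq=7186 B_ack=132

Answer: 132 7000 7186 132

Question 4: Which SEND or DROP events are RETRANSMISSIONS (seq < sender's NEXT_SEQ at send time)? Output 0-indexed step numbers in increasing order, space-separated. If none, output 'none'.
Answer: none

Derivation:
Step 0: DROP seq=7000 -> fresh
Step 1: SEND seq=7063 -> fresh
Step 2: SEND seq=7080 -> fresh
Step 3: SEND seq=0 -> fresh
Step 4: SEND seq=7108 -> fresh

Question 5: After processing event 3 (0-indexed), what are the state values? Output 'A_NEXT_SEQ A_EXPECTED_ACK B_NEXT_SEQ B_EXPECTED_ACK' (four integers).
After event 0: A_seq=0 A_ack=7000 B_seq=7063 B_ack=0
After event 1: A_seq=0 A_ack=7000 B_seq=7080 B_ack=0
After event 2: A_seq=0 A_ack=7000 B_seq=7108 B_ack=0
After event 3: A_seq=132 A_ack=7000 B_seq=7108 B_ack=132

132 7000 7108 132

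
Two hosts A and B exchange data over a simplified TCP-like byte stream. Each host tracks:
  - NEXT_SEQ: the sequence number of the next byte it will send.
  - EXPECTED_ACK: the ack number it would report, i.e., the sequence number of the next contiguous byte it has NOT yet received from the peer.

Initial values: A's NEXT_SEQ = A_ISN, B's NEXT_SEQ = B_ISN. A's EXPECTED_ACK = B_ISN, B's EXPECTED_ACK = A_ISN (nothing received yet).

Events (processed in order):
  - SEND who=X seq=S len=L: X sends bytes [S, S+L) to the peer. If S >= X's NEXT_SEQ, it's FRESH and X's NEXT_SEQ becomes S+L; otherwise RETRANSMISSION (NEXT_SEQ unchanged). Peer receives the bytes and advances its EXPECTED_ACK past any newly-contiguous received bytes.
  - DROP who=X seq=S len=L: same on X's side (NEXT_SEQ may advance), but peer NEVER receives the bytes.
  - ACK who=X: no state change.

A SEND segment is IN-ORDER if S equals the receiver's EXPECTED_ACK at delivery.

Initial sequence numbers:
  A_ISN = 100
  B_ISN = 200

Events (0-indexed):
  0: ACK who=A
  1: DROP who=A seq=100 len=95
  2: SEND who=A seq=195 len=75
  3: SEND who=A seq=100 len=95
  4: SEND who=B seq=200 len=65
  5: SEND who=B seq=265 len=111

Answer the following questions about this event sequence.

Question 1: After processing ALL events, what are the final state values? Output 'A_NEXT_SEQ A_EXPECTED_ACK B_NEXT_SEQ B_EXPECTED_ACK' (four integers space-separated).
After event 0: A_seq=100 A_ack=200 B_seq=200 B_ack=100
After event 1: A_seq=195 A_ack=200 B_seq=200 B_ack=100
After event 2: A_seq=270 A_ack=200 B_seq=200 B_ack=100
After event 3: A_seq=270 A_ack=200 B_seq=200 B_ack=270
After event 4: A_seq=270 A_ack=265 B_seq=265 B_ack=270
After event 5: A_seq=270 A_ack=376 B_seq=376 B_ack=270

Answer: 270 376 376 270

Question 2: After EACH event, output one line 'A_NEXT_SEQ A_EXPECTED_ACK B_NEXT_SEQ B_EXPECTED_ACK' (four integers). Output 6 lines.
100 200 200 100
195 200 200 100
270 200 200 100
270 200 200 270
270 265 265 270
270 376 376 270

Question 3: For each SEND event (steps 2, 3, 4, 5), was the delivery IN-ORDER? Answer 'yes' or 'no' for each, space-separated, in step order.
Step 2: SEND seq=195 -> out-of-order
Step 3: SEND seq=100 -> in-order
Step 4: SEND seq=200 -> in-order
Step 5: SEND seq=265 -> in-order

Answer: no yes yes yes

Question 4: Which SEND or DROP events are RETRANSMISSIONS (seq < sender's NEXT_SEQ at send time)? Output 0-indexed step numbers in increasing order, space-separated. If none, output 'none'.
Step 1: DROP seq=100 -> fresh
Step 2: SEND seq=195 -> fresh
Step 3: SEND seq=100 -> retransmit
Step 4: SEND seq=200 -> fresh
Step 5: SEND seq=265 -> fresh

Answer: 3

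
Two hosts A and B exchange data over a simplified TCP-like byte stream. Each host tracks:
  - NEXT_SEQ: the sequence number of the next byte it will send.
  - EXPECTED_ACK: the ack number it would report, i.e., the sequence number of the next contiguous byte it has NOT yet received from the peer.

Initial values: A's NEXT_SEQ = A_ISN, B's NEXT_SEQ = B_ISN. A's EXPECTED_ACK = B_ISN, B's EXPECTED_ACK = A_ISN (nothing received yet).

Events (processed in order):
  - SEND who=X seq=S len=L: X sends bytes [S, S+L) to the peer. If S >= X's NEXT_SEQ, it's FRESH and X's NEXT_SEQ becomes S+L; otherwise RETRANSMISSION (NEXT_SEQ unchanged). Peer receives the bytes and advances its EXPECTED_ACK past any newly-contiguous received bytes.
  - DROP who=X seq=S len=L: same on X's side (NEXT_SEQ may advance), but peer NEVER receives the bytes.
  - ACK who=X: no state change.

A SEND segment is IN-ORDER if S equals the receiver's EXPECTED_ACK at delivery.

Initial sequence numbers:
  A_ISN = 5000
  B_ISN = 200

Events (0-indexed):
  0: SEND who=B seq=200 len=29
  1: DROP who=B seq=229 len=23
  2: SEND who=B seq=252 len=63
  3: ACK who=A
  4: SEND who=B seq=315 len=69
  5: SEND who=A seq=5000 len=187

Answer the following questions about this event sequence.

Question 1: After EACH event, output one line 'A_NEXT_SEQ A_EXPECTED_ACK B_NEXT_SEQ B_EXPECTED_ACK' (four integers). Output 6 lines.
5000 229 229 5000
5000 229 252 5000
5000 229 315 5000
5000 229 315 5000
5000 229 384 5000
5187 229 384 5187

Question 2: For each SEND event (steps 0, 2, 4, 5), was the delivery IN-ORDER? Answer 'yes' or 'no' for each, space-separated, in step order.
Answer: yes no no yes

Derivation:
Step 0: SEND seq=200 -> in-order
Step 2: SEND seq=252 -> out-of-order
Step 4: SEND seq=315 -> out-of-order
Step 5: SEND seq=5000 -> in-order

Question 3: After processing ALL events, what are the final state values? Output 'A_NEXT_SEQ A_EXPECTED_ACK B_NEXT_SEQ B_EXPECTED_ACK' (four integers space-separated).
After event 0: A_seq=5000 A_ack=229 B_seq=229 B_ack=5000
After event 1: A_seq=5000 A_ack=229 B_seq=252 B_ack=5000
After event 2: A_seq=5000 A_ack=229 B_seq=315 B_ack=5000
After event 3: A_seq=5000 A_ack=229 B_seq=315 B_ack=5000
After event 4: A_seq=5000 A_ack=229 B_seq=384 B_ack=5000
After event 5: A_seq=5187 A_ack=229 B_seq=384 B_ack=5187

Answer: 5187 229 384 5187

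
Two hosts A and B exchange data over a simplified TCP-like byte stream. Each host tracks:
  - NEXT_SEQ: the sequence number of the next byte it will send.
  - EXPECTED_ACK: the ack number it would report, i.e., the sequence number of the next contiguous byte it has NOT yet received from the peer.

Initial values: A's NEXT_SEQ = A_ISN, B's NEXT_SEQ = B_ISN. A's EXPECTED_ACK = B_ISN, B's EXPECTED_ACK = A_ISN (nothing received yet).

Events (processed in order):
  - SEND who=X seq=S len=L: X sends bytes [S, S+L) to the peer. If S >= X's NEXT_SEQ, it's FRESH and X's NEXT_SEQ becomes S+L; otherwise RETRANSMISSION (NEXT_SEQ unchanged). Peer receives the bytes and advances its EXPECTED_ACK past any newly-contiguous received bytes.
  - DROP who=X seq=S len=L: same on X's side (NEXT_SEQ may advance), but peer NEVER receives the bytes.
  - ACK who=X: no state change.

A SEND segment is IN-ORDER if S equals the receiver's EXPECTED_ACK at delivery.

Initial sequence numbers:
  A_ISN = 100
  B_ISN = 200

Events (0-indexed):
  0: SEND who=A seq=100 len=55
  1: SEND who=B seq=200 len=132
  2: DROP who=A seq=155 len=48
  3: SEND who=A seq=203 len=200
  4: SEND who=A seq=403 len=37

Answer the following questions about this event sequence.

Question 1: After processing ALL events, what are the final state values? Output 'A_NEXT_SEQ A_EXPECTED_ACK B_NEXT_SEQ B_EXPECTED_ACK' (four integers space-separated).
After event 0: A_seq=155 A_ack=200 B_seq=200 B_ack=155
After event 1: A_seq=155 A_ack=332 B_seq=332 B_ack=155
After event 2: A_seq=203 A_ack=332 B_seq=332 B_ack=155
After event 3: A_seq=403 A_ack=332 B_seq=332 B_ack=155
After event 4: A_seq=440 A_ack=332 B_seq=332 B_ack=155

Answer: 440 332 332 155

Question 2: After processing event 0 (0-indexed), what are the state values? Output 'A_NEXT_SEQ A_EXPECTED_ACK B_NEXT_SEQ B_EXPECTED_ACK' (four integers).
After event 0: A_seq=155 A_ack=200 B_seq=200 B_ack=155

155 200 200 155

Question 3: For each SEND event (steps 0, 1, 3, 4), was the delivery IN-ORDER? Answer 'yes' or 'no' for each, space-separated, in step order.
Answer: yes yes no no

Derivation:
Step 0: SEND seq=100 -> in-order
Step 1: SEND seq=200 -> in-order
Step 3: SEND seq=203 -> out-of-order
Step 4: SEND seq=403 -> out-of-order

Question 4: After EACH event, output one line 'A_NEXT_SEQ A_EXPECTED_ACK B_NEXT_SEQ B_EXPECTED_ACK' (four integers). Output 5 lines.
155 200 200 155
155 332 332 155
203 332 332 155
403 332 332 155
440 332 332 155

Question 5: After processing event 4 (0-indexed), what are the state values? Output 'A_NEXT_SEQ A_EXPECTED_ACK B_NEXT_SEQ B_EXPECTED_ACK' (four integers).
After event 0: A_seq=155 A_ack=200 B_seq=200 B_ack=155
After event 1: A_seq=155 A_ack=332 B_seq=332 B_ack=155
After event 2: A_seq=203 A_ack=332 B_seq=332 B_ack=155
After event 3: A_seq=403 A_ack=332 B_seq=332 B_ack=155
After event 4: A_seq=440 A_ack=332 B_seq=332 B_ack=155

440 332 332 155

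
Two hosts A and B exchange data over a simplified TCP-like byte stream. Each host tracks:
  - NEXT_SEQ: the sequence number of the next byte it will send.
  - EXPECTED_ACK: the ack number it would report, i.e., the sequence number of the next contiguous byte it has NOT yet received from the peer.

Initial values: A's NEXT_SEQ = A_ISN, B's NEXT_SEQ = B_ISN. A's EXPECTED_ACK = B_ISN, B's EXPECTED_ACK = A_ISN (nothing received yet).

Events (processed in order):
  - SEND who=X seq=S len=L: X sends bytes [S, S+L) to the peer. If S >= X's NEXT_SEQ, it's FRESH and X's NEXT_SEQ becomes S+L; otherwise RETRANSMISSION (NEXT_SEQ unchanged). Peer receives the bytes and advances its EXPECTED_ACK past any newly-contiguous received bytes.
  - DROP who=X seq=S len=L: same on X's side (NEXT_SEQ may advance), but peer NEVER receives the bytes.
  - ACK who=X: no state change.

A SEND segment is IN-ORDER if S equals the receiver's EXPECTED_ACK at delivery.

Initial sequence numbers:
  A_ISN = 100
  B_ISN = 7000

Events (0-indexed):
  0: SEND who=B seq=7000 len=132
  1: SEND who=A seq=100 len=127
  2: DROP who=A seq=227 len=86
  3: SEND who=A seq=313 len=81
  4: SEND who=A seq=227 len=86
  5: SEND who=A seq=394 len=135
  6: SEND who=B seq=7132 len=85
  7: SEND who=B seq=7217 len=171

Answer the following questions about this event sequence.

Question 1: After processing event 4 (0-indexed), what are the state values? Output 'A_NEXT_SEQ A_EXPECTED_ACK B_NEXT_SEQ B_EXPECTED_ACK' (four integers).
After event 0: A_seq=100 A_ack=7132 B_seq=7132 B_ack=100
After event 1: A_seq=227 A_ack=7132 B_seq=7132 B_ack=227
After event 2: A_seq=313 A_ack=7132 B_seq=7132 B_ack=227
After event 3: A_seq=394 A_ack=7132 B_seq=7132 B_ack=227
After event 4: A_seq=394 A_ack=7132 B_seq=7132 B_ack=394

394 7132 7132 394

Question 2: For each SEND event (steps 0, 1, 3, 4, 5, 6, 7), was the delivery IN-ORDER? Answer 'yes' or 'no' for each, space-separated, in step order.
Step 0: SEND seq=7000 -> in-order
Step 1: SEND seq=100 -> in-order
Step 3: SEND seq=313 -> out-of-order
Step 4: SEND seq=227 -> in-order
Step 5: SEND seq=394 -> in-order
Step 6: SEND seq=7132 -> in-order
Step 7: SEND seq=7217 -> in-order

Answer: yes yes no yes yes yes yes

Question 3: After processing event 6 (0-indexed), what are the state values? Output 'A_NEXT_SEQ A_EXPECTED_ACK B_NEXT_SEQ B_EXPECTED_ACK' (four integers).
After event 0: A_seq=100 A_ack=7132 B_seq=7132 B_ack=100
After event 1: A_seq=227 A_ack=7132 B_seq=7132 B_ack=227
After event 2: A_seq=313 A_ack=7132 B_seq=7132 B_ack=227
After event 3: A_seq=394 A_ack=7132 B_seq=7132 B_ack=227
After event 4: A_seq=394 A_ack=7132 B_seq=7132 B_ack=394
After event 5: A_seq=529 A_ack=7132 B_seq=7132 B_ack=529
After event 6: A_seq=529 A_ack=7217 B_seq=7217 B_ack=529

529 7217 7217 529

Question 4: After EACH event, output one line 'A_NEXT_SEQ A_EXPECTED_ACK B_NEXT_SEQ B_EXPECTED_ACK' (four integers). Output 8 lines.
100 7132 7132 100
227 7132 7132 227
313 7132 7132 227
394 7132 7132 227
394 7132 7132 394
529 7132 7132 529
529 7217 7217 529
529 7388 7388 529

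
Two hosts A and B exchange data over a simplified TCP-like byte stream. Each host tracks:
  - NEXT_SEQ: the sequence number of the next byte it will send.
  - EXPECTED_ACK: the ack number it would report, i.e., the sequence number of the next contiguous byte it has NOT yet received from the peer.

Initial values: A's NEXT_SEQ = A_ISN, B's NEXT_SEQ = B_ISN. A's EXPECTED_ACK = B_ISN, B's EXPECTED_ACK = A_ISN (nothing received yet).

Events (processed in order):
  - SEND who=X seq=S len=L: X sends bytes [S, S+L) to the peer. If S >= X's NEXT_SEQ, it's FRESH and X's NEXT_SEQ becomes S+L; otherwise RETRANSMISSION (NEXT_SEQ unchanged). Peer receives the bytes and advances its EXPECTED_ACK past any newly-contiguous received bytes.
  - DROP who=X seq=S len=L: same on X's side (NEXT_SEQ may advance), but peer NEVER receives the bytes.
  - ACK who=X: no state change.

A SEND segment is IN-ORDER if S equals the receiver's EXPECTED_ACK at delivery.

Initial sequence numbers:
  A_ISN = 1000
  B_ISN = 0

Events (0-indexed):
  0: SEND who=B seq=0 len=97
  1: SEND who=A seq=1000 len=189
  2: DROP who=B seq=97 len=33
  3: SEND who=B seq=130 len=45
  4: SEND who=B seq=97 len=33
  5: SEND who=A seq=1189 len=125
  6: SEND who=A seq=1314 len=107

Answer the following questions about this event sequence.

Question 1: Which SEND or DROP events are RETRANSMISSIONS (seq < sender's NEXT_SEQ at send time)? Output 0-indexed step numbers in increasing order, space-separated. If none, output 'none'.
Step 0: SEND seq=0 -> fresh
Step 1: SEND seq=1000 -> fresh
Step 2: DROP seq=97 -> fresh
Step 3: SEND seq=130 -> fresh
Step 4: SEND seq=97 -> retransmit
Step 5: SEND seq=1189 -> fresh
Step 6: SEND seq=1314 -> fresh

Answer: 4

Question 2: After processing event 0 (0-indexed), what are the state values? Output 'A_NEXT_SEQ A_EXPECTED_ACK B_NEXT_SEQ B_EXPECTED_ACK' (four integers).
After event 0: A_seq=1000 A_ack=97 B_seq=97 B_ack=1000

1000 97 97 1000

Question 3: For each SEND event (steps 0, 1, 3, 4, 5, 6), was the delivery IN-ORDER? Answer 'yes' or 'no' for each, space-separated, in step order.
Step 0: SEND seq=0 -> in-order
Step 1: SEND seq=1000 -> in-order
Step 3: SEND seq=130 -> out-of-order
Step 4: SEND seq=97 -> in-order
Step 5: SEND seq=1189 -> in-order
Step 6: SEND seq=1314 -> in-order

Answer: yes yes no yes yes yes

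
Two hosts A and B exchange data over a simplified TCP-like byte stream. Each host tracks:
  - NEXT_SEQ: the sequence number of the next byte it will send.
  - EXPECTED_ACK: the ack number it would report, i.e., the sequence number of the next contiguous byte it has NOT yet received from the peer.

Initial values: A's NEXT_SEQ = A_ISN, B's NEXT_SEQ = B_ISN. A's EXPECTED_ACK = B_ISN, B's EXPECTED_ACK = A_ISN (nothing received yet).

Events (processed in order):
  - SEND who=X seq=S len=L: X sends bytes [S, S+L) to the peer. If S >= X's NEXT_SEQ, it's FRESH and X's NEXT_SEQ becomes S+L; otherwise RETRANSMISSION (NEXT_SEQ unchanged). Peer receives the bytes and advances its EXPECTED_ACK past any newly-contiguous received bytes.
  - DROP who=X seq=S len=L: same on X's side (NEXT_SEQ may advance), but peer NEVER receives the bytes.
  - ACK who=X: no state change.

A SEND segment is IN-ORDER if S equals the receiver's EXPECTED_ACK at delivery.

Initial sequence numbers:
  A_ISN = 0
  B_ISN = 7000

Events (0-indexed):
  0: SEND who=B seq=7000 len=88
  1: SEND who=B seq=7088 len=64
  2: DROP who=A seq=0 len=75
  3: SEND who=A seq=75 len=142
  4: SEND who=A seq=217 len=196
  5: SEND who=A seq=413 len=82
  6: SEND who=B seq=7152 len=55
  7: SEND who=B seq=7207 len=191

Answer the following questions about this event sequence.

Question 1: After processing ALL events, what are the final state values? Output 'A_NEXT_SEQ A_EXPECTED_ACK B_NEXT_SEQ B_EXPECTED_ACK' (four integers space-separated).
Answer: 495 7398 7398 0

Derivation:
After event 0: A_seq=0 A_ack=7088 B_seq=7088 B_ack=0
After event 1: A_seq=0 A_ack=7152 B_seq=7152 B_ack=0
After event 2: A_seq=75 A_ack=7152 B_seq=7152 B_ack=0
After event 3: A_seq=217 A_ack=7152 B_seq=7152 B_ack=0
After event 4: A_seq=413 A_ack=7152 B_seq=7152 B_ack=0
After event 5: A_seq=495 A_ack=7152 B_seq=7152 B_ack=0
After event 6: A_seq=495 A_ack=7207 B_seq=7207 B_ack=0
After event 7: A_seq=495 A_ack=7398 B_seq=7398 B_ack=0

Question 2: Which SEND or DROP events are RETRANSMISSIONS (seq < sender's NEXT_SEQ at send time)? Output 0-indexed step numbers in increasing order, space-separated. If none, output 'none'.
Step 0: SEND seq=7000 -> fresh
Step 1: SEND seq=7088 -> fresh
Step 2: DROP seq=0 -> fresh
Step 3: SEND seq=75 -> fresh
Step 4: SEND seq=217 -> fresh
Step 5: SEND seq=413 -> fresh
Step 6: SEND seq=7152 -> fresh
Step 7: SEND seq=7207 -> fresh

Answer: none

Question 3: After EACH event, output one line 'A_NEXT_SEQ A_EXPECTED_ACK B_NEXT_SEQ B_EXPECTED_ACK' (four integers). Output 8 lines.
0 7088 7088 0
0 7152 7152 0
75 7152 7152 0
217 7152 7152 0
413 7152 7152 0
495 7152 7152 0
495 7207 7207 0
495 7398 7398 0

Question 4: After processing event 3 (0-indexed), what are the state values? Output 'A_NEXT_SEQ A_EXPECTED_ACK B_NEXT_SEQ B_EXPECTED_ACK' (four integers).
After event 0: A_seq=0 A_ack=7088 B_seq=7088 B_ack=0
After event 1: A_seq=0 A_ack=7152 B_seq=7152 B_ack=0
After event 2: A_seq=75 A_ack=7152 B_seq=7152 B_ack=0
After event 3: A_seq=217 A_ack=7152 B_seq=7152 B_ack=0

217 7152 7152 0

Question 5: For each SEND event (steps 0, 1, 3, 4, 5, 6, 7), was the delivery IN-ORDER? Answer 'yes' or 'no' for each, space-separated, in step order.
Step 0: SEND seq=7000 -> in-order
Step 1: SEND seq=7088 -> in-order
Step 3: SEND seq=75 -> out-of-order
Step 4: SEND seq=217 -> out-of-order
Step 5: SEND seq=413 -> out-of-order
Step 6: SEND seq=7152 -> in-order
Step 7: SEND seq=7207 -> in-order

Answer: yes yes no no no yes yes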